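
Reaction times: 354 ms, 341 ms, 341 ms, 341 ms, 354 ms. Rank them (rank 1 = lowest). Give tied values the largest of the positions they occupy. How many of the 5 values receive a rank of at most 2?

0

Sorted (ascending): 341, 341, 341, 354, 354
The 3 values of 341 occupy positions 1–3 → each gets rank 3.
The 2 values of 354 occupy positions 4–5 → each gets rank 5.
Ranks ≤ 2: {} → 0 values.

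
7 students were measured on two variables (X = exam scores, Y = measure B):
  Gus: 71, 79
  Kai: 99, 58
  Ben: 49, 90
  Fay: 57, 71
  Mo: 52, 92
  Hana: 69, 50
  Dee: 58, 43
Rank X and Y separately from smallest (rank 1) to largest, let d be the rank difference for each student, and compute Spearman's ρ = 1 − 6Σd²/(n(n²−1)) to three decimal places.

Ranks of variable 1: 6, 7, 1, 3, 2, 5, 4
Ranks of variable 2: 5, 3, 6, 4, 7, 2, 1
d = r₁ − r₂: 1, 4, -5, -1, -5, 3, 3
d²: 1, 16, 25, 1, 25, 9, 9; Σd² = 86
ρ = 1 − 6·86/(7·48) = 1 − 516/336 = -0.536

-0.536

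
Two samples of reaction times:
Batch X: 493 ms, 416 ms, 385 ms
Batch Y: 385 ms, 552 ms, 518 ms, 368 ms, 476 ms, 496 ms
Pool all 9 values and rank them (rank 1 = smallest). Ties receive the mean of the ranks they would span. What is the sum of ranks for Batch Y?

32.5

Sorted (ascending): 368, 385, 385, 416, 476, 493, 496, 518, 552
The 2 values of 385 occupy positions 2–3 → average rank (2+3)/2 = 2.5.
Batch Y values → pooled ranks: 385→2.5, 552→9, 518→8, 368→1, 476→5, 496→7
Rank sum = 2.5 + 9 + 8 + 1 + 5 + 7 = 32.5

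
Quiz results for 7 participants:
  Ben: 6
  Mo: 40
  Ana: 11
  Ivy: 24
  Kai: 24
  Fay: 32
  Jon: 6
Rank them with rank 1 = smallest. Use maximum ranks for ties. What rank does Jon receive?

2

Sorted (ascending): 6, 6, 11, 24, 24, 32, 40
The 2 values of 6 occupy positions 1–2 → each gets rank 2.
The 2 values of 24 occupy positions 4–5 → each gets rank 5.
Jon has value 6 → rank 2.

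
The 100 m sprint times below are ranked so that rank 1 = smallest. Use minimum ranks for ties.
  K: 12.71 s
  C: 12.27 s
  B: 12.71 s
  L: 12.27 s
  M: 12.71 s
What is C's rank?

Sorted (ascending): 12.27, 12.27, 12.71, 12.71, 12.71
The 2 values of 12.27 occupy positions 1–2 → each gets rank 1.
The 3 values of 12.71 occupy positions 3–5 → each gets rank 3.
C has value 12.27 s → rank 1.

1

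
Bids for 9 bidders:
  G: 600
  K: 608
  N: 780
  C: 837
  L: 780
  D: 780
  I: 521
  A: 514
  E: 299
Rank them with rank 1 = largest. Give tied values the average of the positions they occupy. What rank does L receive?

3

Sorted (descending): 837, 780, 780, 780, 608, 600, 521, 514, 299
The 3 values of 780 occupy positions 2–4 → average rank 3.
L has value 780 → rank 3.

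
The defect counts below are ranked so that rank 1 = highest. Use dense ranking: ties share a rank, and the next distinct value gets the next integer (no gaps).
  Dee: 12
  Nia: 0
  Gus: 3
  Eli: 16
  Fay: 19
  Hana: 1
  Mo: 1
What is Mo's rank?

Sorted (descending): 19, 16, 12, 3, 1, 1, 0
The 2 values of 1 share dense rank 5.
Remaining distinct values take the next consecutive integers.
Mo has value 1 → rank 5.

5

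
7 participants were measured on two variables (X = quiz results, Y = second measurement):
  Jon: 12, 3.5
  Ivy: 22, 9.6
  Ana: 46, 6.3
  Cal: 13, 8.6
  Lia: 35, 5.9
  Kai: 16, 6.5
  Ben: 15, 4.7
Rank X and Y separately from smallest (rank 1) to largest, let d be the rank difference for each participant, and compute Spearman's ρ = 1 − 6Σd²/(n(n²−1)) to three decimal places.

0.286

Ranks of variable 1: 1, 5, 7, 2, 6, 4, 3
Ranks of variable 2: 1, 7, 4, 6, 3, 5, 2
d = r₁ − r₂: 0, -2, 3, -4, 3, -1, 1
d²: 0, 4, 9, 16, 9, 1, 1; Σd² = 40
ρ = 1 − 6·40/(7·48) = 1 − 240/336 = 0.286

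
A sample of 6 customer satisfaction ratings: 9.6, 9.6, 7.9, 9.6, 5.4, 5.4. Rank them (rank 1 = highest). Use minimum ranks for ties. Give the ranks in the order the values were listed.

Sorted (descending): 9.6, 9.6, 9.6, 7.9, 5.4, 5.4
The 3 values of 9.6 occupy positions 1–3 → each gets rank 1.
The 2 values of 5.4 occupy positions 5–6 → each gets rank 5.

1, 1, 4, 1, 5, 5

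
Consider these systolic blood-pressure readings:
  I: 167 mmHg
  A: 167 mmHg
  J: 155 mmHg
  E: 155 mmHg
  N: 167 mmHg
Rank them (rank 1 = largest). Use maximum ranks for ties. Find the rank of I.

3

Sorted (descending): 167, 167, 167, 155, 155
The 3 values of 167 occupy positions 1–3 → each gets rank 3.
The 2 values of 155 occupy positions 4–5 → each gets rank 5.
I has value 167 mmHg → rank 3.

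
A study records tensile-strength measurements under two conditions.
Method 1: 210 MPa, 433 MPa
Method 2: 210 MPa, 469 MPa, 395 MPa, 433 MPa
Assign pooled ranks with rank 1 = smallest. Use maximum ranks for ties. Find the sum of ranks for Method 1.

Sorted (ascending): 210, 210, 395, 433, 433, 469
The 2 values of 210 occupy positions 1–2 → each gets rank 2.
The 2 values of 433 occupy positions 4–5 → each gets rank 5.
Method 1 values → pooled ranks: 210→2, 433→5
Rank sum = 2 + 5 = 7

7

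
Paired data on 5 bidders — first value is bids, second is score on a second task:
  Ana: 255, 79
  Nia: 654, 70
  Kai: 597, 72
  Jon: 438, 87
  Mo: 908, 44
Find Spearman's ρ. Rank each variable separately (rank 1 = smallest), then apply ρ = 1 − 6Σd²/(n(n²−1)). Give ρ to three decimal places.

Ranks of variable 1: 1, 4, 3, 2, 5
Ranks of variable 2: 4, 2, 3, 5, 1
d = r₁ − r₂: -3, 2, 0, -3, 4
d²: 9, 4, 0, 9, 16; Σd² = 38
ρ = 1 − 6·38/(5·24) = 1 − 228/120 = -0.900

-0.900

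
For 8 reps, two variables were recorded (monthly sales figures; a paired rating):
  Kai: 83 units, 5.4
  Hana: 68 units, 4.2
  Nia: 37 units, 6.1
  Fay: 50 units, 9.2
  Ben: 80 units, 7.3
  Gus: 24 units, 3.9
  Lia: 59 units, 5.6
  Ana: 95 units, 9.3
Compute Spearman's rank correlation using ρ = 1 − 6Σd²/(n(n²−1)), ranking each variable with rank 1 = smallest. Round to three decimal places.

Ranks of variable 1: 7, 5, 2, 3, 6, 1, 4, 8
Ranks of variable 2: 3, 2, 5, 7, 6, 1, 4, 8
d = r₁ − r₂: 4, 3, -3, -4, 0, 0, 0, 0
d²: 16, 9, 9, 16, 0, 0, 0, 0; Σd² = 50
ρ = 1 − 6·50/(8·63) = 1 − 300/504 = 0.405

0.405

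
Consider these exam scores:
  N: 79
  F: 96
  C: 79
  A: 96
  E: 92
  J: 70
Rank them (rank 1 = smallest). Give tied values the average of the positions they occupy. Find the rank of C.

2.5

Sorted (ascending): 70, 79, 79, 92, 96, 96
The 2 values of 79 occupy positions 2–3 → average rank (2+3)/2 = 2.5.
The 2 values of 96 occupy positions 5–6 → average rank (5+6)/2 = 5.5.
C has value 79 → rank 2.5.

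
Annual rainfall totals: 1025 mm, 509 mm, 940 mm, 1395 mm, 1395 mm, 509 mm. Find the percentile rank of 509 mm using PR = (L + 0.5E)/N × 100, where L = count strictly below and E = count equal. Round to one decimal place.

16.7

N = 6.
Strictly below 509: 0. Equal to 509: 2.
PR = (0 + 0.5·2)/6 × 100 = 16.7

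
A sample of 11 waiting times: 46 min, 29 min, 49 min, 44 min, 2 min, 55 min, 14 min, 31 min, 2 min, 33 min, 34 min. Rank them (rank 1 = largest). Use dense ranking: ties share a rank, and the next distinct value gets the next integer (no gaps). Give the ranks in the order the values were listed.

3, 8, 2, 4, 10, 1, 9, 7, 10, 6, 5

Sorted (descending): 55, 49, 46, 44, 34, 33, 31, 29, 14, 2, 2
The 2 values of 2 share dense rank 10.
Remaining distinct values take the next consecutive integers.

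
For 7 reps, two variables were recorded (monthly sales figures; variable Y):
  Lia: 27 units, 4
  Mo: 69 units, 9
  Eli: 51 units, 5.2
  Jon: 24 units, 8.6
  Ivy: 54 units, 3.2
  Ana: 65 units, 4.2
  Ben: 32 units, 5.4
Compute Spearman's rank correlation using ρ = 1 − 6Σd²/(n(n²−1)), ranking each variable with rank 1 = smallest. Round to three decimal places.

0.036

Ranks of variable 1: 2, 7, 4, 1, 5, 6, 3
Ranks of variable 2: 2, 7, 4, 6, 1, 3, 5
d = r₁ − r₂: 0, 0, 0, -5, 4, 3, -2
d²: 0, 0, 0, 25, 16, 9, 4; Σd² = 54
ρ = 1 − 6·54/(7·48) = 1 − 324/336 = 0.036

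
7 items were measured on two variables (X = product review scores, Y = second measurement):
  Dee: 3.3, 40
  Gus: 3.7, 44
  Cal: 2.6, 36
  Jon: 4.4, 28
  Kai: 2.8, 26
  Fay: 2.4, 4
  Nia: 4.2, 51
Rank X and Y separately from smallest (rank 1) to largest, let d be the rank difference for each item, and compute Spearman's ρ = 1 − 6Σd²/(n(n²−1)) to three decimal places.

Ranks of variable 1: 4, 5, 2, 7, 3, 1, 6
Ranks of variable 2: 5, 6, 4, 3, 2, 1, 7
d = r₁ − r₂: -1, -1, -2, 4, 1, 0, -1
d²: 1, 1, 4, 16, 1, 0, 1; Σd² = 24
ρ = 1 − 6·24/(7·48) = 1 − 144/336 = 0.571

0.571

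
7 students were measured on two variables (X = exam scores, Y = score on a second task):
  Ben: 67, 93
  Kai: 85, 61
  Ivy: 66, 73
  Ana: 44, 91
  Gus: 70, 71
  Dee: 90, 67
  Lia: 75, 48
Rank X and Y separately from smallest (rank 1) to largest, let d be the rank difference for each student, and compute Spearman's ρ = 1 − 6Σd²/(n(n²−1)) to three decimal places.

Ranks of variable 1: 3, 6, 2, 1, 4, 7, 5
Ranks of variable 2: 7, 2, 5, 6, 4, 3, 1
d = r₁ − r₂: -4, 4, -3, -5, 0, 4, 4
d²: 16, 16, 9, 25, 0, 16, 16; Σd² = 98
ρ = 1 − 6·98/(7·48) = 1 − 588/336 = -0.750

-0.750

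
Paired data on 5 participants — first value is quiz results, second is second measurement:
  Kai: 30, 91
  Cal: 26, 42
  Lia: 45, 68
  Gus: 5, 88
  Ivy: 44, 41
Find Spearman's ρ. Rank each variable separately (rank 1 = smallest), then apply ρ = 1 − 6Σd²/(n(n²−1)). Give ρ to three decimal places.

-0.300

Ranks of variable 1: 3, 2, 5, 1, 4
Ranks of variable 2: 5, 2, 3, 4, 1
d = r₁ − r₂: -2, 0, 2, -3, 3
d²: 4, 0, 4, 9, 9; Σd² = 26
ρ = 1 − 6·26/(5·24) = 1 − 156/120 = -0.300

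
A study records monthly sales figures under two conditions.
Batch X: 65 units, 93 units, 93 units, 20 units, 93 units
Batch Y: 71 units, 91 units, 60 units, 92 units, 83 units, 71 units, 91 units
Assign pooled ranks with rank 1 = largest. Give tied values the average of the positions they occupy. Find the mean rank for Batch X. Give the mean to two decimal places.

Sorted (descending): 93, 93, 93, 92, 91, 91, 83, 71, 71, 65, 60, 20
The 3 values of 93 occupy positions 1–3 → average rank 2.
The 2 values of 91 occupy positions 5–6 → average rank (5+6)/2 = 5.5.
The 2 values of 71 occupy positions 8–9 → average rank (8+9)/2 = 8.5.
Batch X values → pooled ranks: 65→10, 93→2, 93→2, 20→12, 93→2
Mean rank = (10 + 2 + 2 + 12 + 2) / 5 = 5.60

5.60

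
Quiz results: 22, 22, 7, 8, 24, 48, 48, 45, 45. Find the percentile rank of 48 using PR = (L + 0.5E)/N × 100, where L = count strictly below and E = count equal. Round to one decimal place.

N = 9.
Strictly below 48: 7. Equal to 48: 2.
PR = (7 + 0.5·2)/9 × 100 = 88.9

88.9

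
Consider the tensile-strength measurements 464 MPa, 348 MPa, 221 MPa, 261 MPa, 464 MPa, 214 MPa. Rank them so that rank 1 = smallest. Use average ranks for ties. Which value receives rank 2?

Sorted (ascending): 214, 221, 261, 348, 464, 464
The 2 values of 464 occupy positions 5–6 → average rank (5+6)/2 = 5.5.
Rank 2 → value 221.

221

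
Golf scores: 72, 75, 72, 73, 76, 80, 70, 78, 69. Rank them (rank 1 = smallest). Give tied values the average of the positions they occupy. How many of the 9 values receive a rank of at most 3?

Sorted (ascending): 69, 70, 72, 72, 73, 75, 76, 78, 80
The 2 values of 72 occupy positions 3–4 → average rank (3+4)/2 = 3.5.
Ranks ≤ 3: {1, 2} → 2 values.

2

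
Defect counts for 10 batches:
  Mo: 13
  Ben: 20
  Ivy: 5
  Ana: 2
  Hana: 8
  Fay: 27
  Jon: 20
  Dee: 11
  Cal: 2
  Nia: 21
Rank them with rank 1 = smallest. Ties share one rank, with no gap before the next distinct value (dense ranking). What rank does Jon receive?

6

Sorted (ascending): 2, 2, 5, 8, 11, 13, 20, 20, 21, 27
The 2 values of 2 share dense rank 1.
The 2 values of 20 share dense rank 6.
Remaining distinct values take the next consecutive integers.
Jon has value 20 → rank 6.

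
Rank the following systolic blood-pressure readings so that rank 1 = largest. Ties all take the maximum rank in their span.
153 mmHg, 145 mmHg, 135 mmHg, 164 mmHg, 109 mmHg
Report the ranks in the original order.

Sorted (descending): 164, 153, 145, 135, 109
No ties — each value takes its position as its rank.

2, 3, 4, 1, 5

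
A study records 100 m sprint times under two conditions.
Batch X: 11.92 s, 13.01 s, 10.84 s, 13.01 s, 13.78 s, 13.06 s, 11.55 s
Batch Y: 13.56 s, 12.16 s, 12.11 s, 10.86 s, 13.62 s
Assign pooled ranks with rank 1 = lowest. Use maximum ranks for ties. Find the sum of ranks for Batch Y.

34

Sorted (ascending): 10.84, 10.86, 11.55, 11.92, 12.11, 12.16, 13.01, 13.01, 13.06, 13.56, 13.62, 13.78
The 2 values of 13.01 occupy positions 7–8 → each gets rank 8.
Batch Y values → pooled ranks: 13.56→10, 12.16→6, 12.11→5, 10.86→2, 13.62→11
Rank sum = 10 + 6 + 5 + 2 + 11 = 34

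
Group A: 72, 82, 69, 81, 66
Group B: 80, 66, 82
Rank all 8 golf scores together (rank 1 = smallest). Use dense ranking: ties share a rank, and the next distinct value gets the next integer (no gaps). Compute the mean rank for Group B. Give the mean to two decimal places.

3.67

Sorted (ascending): 66, 66, 69, 72, 80, 81, 82, 82
The 2 values of 66 share dense rank 1.
The 2 values of 82 share dense rank 6.
Remaining distinct values take the next consecutive integers.
Group B values → pooled ranks: 80→4, 66→1, 82→6
Mean rank = (4 + 1 + 6) / 3 = 3.67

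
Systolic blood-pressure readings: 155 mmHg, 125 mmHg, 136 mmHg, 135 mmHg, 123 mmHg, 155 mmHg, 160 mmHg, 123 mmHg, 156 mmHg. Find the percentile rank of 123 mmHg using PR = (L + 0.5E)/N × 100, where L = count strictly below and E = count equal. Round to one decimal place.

N = 9.
Strictly below 123: 0. Equal to 123: 2.
PR = (0 + 0.5·2)/9 × 100 = 11.1

11.1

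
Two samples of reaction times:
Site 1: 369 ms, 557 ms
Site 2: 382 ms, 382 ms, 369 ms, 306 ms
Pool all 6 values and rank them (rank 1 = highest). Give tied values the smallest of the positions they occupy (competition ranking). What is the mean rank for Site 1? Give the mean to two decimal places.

2.50

Sorted (descending): 557, 382, 382, 369, 369, 306
The 2 values of 382 occupy positions 2–3 → each gets rank 2.
The 2 values of 369 occupy positions 4–5 → each gets rank 4.
Site 1 values → pooled ranks: 369→4, 557→1
Mean rank = (4 + 1) / 2 = 2.50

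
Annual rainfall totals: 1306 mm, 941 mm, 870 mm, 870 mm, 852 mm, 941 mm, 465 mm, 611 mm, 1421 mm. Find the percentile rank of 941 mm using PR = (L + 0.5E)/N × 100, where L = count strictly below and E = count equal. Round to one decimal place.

N = 9.
Strictly below 941: 5. Equal to 941: 2.
PR = (5 + 0.5·2)/9 × 100 = 66.7

66.7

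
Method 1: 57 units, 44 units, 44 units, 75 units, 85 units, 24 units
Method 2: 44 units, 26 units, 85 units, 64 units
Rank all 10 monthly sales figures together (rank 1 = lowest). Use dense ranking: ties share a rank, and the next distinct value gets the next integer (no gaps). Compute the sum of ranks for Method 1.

24

Sorted (ascending): 24, 26, 44, 44, 44, 57, 64, 75, 85, 85
The 3 values of 44 share dense rank 3.
The 2 values of 85 share dense rank 7.
Remaining distinct values take the next consecutive integers.
Method 1 values → pooled ranks: 57→4, 44→3, 44→3, 75→6, 85→7, 24→1
Rank sum = 4 + 3 + 3 + 6 + 7 + 1 = 24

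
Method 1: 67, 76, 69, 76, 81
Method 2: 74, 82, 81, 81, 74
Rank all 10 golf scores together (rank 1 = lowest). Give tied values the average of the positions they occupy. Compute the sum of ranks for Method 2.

33

Sorted (ascending): 67, 69, 74, 74, 76, 76, 81, 81, 81, 82
The 2 values of 74 occupy positions 3–4 → average rank (3+4)/2 = 3.5.
The 2 values of 76 occupy positions 5–6 → average rank (5+6)/2 = 5.5.
The 3 values of 81 occupy positions 7–9 → average rank 8.
Method 2 values → pooled ranks: 74→3.5, 82→10, 81→8, 81→8, 74→3.5
Rank sum = 3.5 + 10 + 8 + 8 + 3.5 = 33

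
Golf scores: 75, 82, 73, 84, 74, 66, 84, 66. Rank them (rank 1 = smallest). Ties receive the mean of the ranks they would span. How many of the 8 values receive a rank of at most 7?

Sorted (ascending): 66, 66, 73, 74, 75, 82, 84, 84
The 2 values of 66 occupy positions 1–2 → average rank (1+2)/2 = 1.5.
The 2 values of 84 occupy positions 7–8 → average rank (7+8)/2 = 7.5.
Ranks ≤ 7: {1.5, 1.5, 3, 4, 5, 6} → 6 values.

6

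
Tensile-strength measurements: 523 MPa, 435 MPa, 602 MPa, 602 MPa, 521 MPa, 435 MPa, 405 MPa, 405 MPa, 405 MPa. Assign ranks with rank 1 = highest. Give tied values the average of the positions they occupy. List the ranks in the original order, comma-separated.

Sorted (descending): 602, 602, 523, 521, 435, 435, 405, 405, 405
The 2 values of 602 occupy positions 1–2 → average rank (1+2)/2 = 1.5.
The 2 values of 435 occupy positions 5–6 → average rank (5+6)/2 = 5.5.
The 3 values of 405 occupy positions 7–9 → average rank 8.

3, 5.5, 1.5, 1.5, 4, 5.5, 8, 8, 8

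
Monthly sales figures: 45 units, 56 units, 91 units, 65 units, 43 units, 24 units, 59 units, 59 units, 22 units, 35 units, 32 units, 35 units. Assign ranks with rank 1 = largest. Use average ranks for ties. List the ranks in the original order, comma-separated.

Sorted (descending): 91, 65, 59, 59, 56, 45, 43, 35, 35, 32, 24, 22
The 2 values of 59 occupy positions 3–4 → average rank (3+4)/2 = 3.5.
The 2 values of 35 occupy positions 8–9 → average rank (8+9)/2 = 8.5.

6, 5, 1, 2, 7, 11, 3.5, 3.5, 12, 8.5, 10, 8.5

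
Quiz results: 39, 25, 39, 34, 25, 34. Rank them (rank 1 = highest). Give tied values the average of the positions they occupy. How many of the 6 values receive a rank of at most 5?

4

Sorted (descending): 39, 39, 34, 34, 25, 25
The 2 values of 39 occupy positions 1–2 → average rank (1+2)/2 = 1.5.
The 2 values of 34 occupy positions 3–4 → average rank (3+4)/2 = 3.5.
The 2 values of 25 occupy positions 5–6 → average rank (5+6)/2 = 5.5.
Ranks ≤ 5: {1.5, 1.5, 3.5, 3.5} → 4 values.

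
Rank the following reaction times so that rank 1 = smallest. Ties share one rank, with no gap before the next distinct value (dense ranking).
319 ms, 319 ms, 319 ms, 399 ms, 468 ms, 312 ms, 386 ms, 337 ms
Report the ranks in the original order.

Sorted (ascending): 312, 319, 319, 319, 337, 386, 399, 468
The 3 values of 319 share dense rank 2.
Remaining distinct values take the next consecutive integers.

2, 2, 2, 5, 6, 1, 4, 3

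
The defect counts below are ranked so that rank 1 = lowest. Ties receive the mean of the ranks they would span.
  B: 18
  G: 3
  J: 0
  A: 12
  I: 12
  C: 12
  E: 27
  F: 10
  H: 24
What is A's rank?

Sorted (ascending): 0, 3, 10, 12, 12, 12, 18, 24, 27
The 3 values of 12 occupy positions 4–6 → average rank 5.
A has value 12 → rank 5.

5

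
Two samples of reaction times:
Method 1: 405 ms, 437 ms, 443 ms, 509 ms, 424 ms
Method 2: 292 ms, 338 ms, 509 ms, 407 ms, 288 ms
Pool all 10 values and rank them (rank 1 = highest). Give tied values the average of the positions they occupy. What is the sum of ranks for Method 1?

20.5

Sorted (descending): 509, 509, 443, 437, 424, 407, 405, 338, 292, 288
The 2 values of 509 occupy positions 1–2 → average rank (1+2)/2 = 1.5.
Method 1 values → pooled ranks: 405→7, 437→4, 443→3, 509→1.5, 424→5
Rank sum = 7 + 4 + 3 + 1.5 + 5 = 20.5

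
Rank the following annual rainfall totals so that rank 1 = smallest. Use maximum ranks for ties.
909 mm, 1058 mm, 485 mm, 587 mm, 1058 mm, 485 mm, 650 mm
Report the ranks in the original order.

5, 7, 2, 3, 7, 2, 4

Sorted (ascending): 485, 485, 587, 650, 909, 1058, 1058
The 2 values of 485 occupy positions 1–2 → each gets rank 2.
The 2 values of 1058 occupy positions 6–7 → each gets rank 7.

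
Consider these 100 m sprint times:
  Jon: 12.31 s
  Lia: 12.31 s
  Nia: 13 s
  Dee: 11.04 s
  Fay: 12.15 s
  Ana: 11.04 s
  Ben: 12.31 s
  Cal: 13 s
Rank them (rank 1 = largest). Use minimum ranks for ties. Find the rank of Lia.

3

Sorted (descending): 13, 13, 12.31, 12.31, 12.31, 12.15, 11.04, 11.04
The 2 values of 13 occupy positions 1–2 → each gets rank 1.
The 3 values of 12.31 occupy positions 3–5 → each gets rank 3.
The 2 values of 11.04 occupy positions 7–8 → each gets rank 7.
Lia has value 12.31 s → rank 3.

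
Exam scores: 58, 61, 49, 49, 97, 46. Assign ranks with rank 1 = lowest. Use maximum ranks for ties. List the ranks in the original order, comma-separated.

4, 5, 3, 3, 6, 1

Sorted (ascending): 46, 49, 49, 58, 61, 97
The 2 values of 49 occupy positions 2–3 → each gets rank 3.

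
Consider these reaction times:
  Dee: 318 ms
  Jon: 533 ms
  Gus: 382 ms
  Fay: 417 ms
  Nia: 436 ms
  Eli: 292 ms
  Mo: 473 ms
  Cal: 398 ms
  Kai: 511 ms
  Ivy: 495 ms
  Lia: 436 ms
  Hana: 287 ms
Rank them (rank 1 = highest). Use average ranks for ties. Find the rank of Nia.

Sorted (descending): 533, 511, 495, 473, 436, 436, 417, 398, 382, 318, 292, 287
The 2 values of 436 occupy positions 5–6 → average rank (5+6)/2 = 5.5.
Nia has value 436 ms → rank 5.5.

5.5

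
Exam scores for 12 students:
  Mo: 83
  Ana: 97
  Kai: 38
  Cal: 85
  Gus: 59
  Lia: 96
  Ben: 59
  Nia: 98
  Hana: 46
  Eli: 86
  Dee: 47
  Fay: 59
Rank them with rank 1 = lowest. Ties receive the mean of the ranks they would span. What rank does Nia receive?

12

Sorted (ascending): 38, 46, 47, 59, 59, 59, 83, 85, 86, 96, 97, 98
The 3 values of 59 occupy positions 4–6 → average rank 5.
Nia has value 98 → rank 12.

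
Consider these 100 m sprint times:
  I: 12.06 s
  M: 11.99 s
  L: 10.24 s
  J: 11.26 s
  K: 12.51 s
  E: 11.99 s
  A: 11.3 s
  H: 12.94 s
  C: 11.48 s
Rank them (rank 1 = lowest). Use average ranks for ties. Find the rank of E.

5.5

Sorted (ascending): 10.24, 11.26, 11.3, 11.48, 11.99, 11.99, 12.06, 12.51, 12.94
The 2 values of 11.99 occupy positions 5–6 → average rank (5+6)/2 = 5.5.
E has value 11.99 s → rank 5.5.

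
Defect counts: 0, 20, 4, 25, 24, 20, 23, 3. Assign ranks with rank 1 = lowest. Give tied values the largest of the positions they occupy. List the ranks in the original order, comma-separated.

1, 5, 3, 8, 7, 5, 6, 2

Sorted (ascending): 0, 3, 4, 20, 20, 23, 24, 25
The 2 values of 20 occupy positions 4–5 → each gets rank 5.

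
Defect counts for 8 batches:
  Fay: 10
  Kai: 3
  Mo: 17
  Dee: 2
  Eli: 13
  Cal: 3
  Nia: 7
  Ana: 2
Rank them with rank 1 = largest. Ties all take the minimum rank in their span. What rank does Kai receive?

Sorted (descending): 17, 13, 10, 7, 3, 3, 2, 2
The 2 values of 3 occupy positions 5–6 → each gets rank 5.
The 2 values of 2 occupy positions 7–8 → each gets rank 7.
Kai has value 3 → rank 5.

5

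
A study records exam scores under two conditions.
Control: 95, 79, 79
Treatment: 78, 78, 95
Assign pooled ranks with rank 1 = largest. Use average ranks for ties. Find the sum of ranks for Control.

8.5

Sorted (descending): 95, 95, 79, 79, 78, 78
The 2 values of 95 occupy positions 1–2 → average rank (1+2)/2 = 1.5.
The 2 values of 79 occupy positions 3–4 → average rank (3+4)/2 = 3.5.
The 2 values of 78 occupy positions 5–6 → average rank (5+6)/2 = 5.5.
Control values → pooled ranks: 95→1.5, 79→3.5, 79→3.5
Rank sum = 1.5 + 3.5 + 3.5 = 8.5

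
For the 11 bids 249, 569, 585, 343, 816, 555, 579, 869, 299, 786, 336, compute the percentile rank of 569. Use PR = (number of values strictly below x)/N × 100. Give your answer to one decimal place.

45.5

N = 11.
Strictly below 569: 5. Equal to 569: 1.
PR = 5/11 × 100 = 45.5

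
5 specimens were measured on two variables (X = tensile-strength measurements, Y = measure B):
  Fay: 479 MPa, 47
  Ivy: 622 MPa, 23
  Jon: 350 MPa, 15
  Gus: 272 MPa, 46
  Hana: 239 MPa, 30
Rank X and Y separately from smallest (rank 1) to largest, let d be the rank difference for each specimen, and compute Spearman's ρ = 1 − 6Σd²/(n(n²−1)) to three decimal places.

-0.100

Ranks of variable 1: 4, 5, 3, 2, 1
Ranks of variable 2: 5, 2, 1, 4, 3
d = r₁ − r₂: -1, 3, 2, -2, -2
d²: 1, 9, 4, 4, 4; Σd² = 22
ρ = 1 − 6·22/(5·24) = 1 − 132/120 = -0.100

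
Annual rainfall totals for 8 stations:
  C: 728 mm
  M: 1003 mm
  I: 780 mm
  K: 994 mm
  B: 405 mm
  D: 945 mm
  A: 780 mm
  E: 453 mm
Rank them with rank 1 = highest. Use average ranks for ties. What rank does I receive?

Sorted (descending): 1003, 994, 945, 780, 780, 728, 453, 405
The 2 values of 780 occupy positions 4–5 → average rank (4+5)/2 = 4.5.
I has value 780 mm → rank 4.5.

4.5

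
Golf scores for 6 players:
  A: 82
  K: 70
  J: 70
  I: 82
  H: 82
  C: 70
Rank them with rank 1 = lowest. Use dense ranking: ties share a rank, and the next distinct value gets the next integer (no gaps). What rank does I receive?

2

Sorted (ascending): 70, 70, 70, 82, 82, 82
The 3 values of 70 share dense rank 1.
The 3 values of 82 share dense rank 2.
I has value 82 → rank 2.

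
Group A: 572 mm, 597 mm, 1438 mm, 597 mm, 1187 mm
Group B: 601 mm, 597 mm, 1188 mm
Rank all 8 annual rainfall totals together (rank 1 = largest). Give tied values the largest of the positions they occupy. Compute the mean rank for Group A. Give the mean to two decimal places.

5.20

Sorted (descending): 1438, 1188, 1187, 601, 597, 597, 597, 572
The 3 values of 597 occupy positions 5–7 → each gets rank 7.
Group A values → pooled ranks: 572→8, 597→7, 1438→1, 597→7, 1187→3
Mean rank = (8 + 7 + 1 + 7 + 3) / 5 = 5.20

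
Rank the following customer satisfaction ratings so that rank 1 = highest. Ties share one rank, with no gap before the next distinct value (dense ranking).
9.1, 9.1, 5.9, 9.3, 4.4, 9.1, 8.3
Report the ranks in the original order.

2, 2, 4, 1, 5, 2, 3

Sorted (descending): 9.3, 9.1, 9.1, 9.1, 8.3, 5.9, 4.4
The 3 values of 9.1 share dense rank 2.
Remaining distinct values take the next consecutive integers.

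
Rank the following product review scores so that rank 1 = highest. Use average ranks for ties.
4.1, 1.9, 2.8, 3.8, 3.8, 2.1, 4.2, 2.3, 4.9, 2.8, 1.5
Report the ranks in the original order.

Sorted (descending): 4.9, 4.2, 4.1, 3.8, 3.8, 2.8, 2.8, 2.3, 2.1, 1.9, 1.5
The 2 values of 3.8 occupy positions 4–5 → average rank (4+5)/2 = 4.5.
The 2 values of 2.8 occupy positions 6–7 → average rank (6+7)/2 = 6.5.

3, 10, 6.5, 4.5, 4.5, 9, 2, 8, 1, 6.5, 11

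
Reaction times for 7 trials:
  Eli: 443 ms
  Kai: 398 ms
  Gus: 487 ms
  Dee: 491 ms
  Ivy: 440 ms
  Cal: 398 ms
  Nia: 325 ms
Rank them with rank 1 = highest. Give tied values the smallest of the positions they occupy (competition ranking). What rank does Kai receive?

5

Sorted (descending): 491, 487, 443, 440, 398, 398, 325
The 2 values of 398 occupy positions 5–6 → each gets rank 5.
Kai has value 398 ms → rank 5.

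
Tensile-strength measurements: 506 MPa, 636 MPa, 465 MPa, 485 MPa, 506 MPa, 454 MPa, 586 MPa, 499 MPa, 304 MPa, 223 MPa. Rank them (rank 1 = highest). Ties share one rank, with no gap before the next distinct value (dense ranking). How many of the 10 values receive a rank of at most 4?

Sorted (descending): 636, 586, 506, 506, 499, 485, 465, 454, 304, 223
The 2 values of 506 share dense rank 3.
Remaining distinct values take the next consecutive integers.
Ranks ≤ 4: {1, 2, 3, 3, 4} → 5 values.

5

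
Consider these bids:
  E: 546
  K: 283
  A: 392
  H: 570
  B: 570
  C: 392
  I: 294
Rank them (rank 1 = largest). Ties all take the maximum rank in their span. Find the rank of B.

2

Sorted (descending): 570, 570, 546, 392, 392, 294, 283
The 2 values of 570 occupy positions 1–2 → each gets rank 2.
The 2 values of 392 occupy positions 4–5 → each gets rank 5.
B has value 570 → rank 2.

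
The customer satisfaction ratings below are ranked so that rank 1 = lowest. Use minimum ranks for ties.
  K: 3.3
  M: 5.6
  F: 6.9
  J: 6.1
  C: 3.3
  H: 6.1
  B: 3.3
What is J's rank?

Sorted (ascending): 3.3, 3.3, 3.3, 5.6, 6.1, 6.1, 6.9
The 3 values of 3.3 occupy positions 1–3 → each gets rank 1.
The 2 values of 6.1 occupy positions 5–6 → each gets rank 5.
J has value 6.1 → rank 5.

5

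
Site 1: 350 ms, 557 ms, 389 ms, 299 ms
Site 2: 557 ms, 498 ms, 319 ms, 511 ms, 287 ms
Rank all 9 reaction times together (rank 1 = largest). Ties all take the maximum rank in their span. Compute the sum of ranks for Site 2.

Sorted (descending): 557, 557, 511, 498, 389, 350, 319, 299, 287
The 2 values of 557 occupy positions 1–2 → each gets rank 2.
Site 2 values → pooled ranks: 557→2, 498→4, 319→7, 511→3, 287→9
Rank sum = 2 + 4 + 7 + 3 + 9 = 25

25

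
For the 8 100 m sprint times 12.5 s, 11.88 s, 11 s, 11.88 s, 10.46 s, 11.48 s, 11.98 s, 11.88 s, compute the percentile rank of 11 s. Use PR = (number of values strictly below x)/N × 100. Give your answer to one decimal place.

12.5

N = 8.
Strictly below 11: 1. Equal to 11: 1.
PR = 1/8 × 100 = 12.5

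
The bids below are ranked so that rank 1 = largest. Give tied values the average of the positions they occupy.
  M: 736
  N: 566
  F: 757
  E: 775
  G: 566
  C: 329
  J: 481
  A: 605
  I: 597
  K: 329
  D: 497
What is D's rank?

8

Sorted (descending): 775, 757, 736, 605, 597, 566, 566, 497, 481, 329, 329
The 2 values of 566 occupy positions 6–7 → average rank (6+7)/2 = 6.5.
The 2 values of 329 occupy positions 10–11 → average rank (10+11)/2 = 10.5.
D has value 497 → rank 8.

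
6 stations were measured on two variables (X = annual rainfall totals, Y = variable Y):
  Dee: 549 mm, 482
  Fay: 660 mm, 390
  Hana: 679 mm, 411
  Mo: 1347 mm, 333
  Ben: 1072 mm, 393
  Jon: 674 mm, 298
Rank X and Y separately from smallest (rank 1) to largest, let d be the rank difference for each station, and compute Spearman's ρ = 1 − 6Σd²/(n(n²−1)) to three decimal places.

-0.371

Ranks of variable 1: 1, 2, 4, 6, 5, 3
Ranks of variable 2: 6, 3, 5, 2, 4, 1
d = r₁ − r₂: -5, -1, -1, 4, 1, 2
d²: 25, 1, 1, 16, 1, 4; Σd² = 48
ρ = 1 − 6·48/(6·35) = 1 − 288/210 = -0.371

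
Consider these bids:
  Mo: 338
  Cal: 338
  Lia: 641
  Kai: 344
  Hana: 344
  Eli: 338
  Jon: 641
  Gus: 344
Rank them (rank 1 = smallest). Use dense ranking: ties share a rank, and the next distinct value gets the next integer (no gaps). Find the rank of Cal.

1

Sorted (ascending): 338, 338, 338, 344, 344, 344, 641, 641
The 3 values of 338 share dense rank 1.
The 3 values of 344 share dense rank 2.
The 2 values of 641 share dense rank 3.
Cal has value 338 → rank 1.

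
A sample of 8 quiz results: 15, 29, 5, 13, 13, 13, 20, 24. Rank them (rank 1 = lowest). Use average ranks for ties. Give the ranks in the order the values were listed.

Sorted (ascending): 5, 13, 13, 13, 15, 20, 24, 29
The 3 values of 13 occupy positions 2–4 → average rank 3.

5, 8, 1, 3, 3, 3, 6, 7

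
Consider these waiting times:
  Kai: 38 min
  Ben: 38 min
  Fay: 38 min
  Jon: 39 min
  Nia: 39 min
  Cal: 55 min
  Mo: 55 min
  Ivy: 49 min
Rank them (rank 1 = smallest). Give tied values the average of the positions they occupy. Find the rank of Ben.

2

Sorted (ascending): 38, 38, 38, 39, 39, 49, 55, 55
The 3 values of 38 occupy positions 1–3 → average rank 2.
The 2 values of 39 occupy positions 4–5 → average rank (4+5)/2 = 4.5.
The 2 values of 55 occupy positions 7–8 → average rank (7+8)/2 = 7.5.
Ben has value 38 min → rank 2.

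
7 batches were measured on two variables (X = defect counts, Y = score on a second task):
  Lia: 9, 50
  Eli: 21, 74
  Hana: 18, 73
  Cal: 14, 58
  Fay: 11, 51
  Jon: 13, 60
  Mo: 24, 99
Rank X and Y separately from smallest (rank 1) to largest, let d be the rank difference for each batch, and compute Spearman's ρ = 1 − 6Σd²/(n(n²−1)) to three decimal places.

Ranks of variable 1: 1, 6, 5, 4, 2, 3, 7
Ranks of variable 2: 1, 6, 5, 3, 2, 4, 7
d = r₁ − r₂: 0, 0, 0, 1, 0, -1, 0
d²: 0, 0, 0, 1, 0, 1, 0; Σd² = 2
ρ = 1 − 6·2/(7·48) = 1 − 12/336 = 0.964

0.964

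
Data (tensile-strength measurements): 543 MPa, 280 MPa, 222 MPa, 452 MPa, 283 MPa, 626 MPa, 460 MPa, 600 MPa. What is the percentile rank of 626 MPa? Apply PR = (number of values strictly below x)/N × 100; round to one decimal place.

87.5

N = 8.
Strictly below 626: 7. Equal to 626: 1.
PR = 7/8 × 100 = 87.5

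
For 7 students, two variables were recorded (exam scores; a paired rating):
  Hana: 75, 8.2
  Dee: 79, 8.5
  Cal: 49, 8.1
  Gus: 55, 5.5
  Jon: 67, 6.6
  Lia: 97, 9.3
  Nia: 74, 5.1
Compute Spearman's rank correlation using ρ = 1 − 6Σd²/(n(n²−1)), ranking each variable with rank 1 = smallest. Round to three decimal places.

Ranks of variable 1: 5, 6, 1, 2, 3, 7, 4
Ranks of variable 2: 5, 6, 4, 2, 3, 7, 1
d = r₁ − r₂: 0, 0, -3, 0, 0, 0, 3
d²: 0, 0, 9, 0, 0, 0, 9; Σd² = 18
ρ = 1 − 6·18/(7·48) = 1 − 108/336 = 0.679

0.679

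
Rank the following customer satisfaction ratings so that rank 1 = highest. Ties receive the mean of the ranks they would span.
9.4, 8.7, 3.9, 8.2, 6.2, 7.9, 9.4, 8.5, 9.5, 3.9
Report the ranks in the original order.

Sorted (descending): 9.5, 9.4, 9.4, 8.7, 8.5, 8.2, 7.9, 6.2, 3.9, 3.9
The 2 values of 9.4 occupy positions 2–3 → average rank (2+3)/2 = 2.5.
The 2 values of 3.9 occupy positions 9–10 → average rank (9+10)/2 = 9.5.

2.5, 4, 9.5, 6, 8, 7, 2.5, 5, 1, 9.5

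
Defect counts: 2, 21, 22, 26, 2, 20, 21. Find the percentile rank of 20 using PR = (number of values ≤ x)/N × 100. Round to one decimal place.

N = 7.
Strictly below 20: 2. Equal to 20: 1.
PR = 3/7 × 100 = 42.9

42.9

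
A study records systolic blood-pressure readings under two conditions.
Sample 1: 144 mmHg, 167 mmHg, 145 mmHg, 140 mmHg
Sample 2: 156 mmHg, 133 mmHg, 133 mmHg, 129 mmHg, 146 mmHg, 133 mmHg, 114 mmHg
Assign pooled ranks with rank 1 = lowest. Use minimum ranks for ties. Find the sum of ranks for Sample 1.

Sorted (ascending): 114, 129, 133, 133, 133, 140, 144, 145, 146, 156, 167
The 3 values of 133 occupy positions 3–5 → each gets rank 3.
Sample 1 values → pooled ranks: 144→7, 167→11, 145→8, 140→6
Rank sum = 7 + 11 + 8 + 6 = 32

32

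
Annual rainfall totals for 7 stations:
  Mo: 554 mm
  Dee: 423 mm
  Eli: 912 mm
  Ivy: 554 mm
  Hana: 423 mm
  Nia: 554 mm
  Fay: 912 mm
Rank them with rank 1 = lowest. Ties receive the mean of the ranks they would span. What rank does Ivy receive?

Sorted (ascending): 423, 423, 554, 554, 554, 912, 912
The 2 values of 423 occupy positions 1–2 → average rank (1+2)/2 = 1.5.
The 3 values of 554 occupy positions 3–5 → average rank 4.
The 2 values of 912 occupy positions 6–7 → average rank (6+7)/2 = 6.5.
Ivy has value 554 mm → rank 4.

4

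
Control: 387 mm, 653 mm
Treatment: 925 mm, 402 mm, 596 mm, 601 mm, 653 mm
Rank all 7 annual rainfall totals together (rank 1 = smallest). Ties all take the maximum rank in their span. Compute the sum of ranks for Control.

7

Sorted (ascending): 387, 402, 596, 601, 653, 653, 925
The 2 values of 653 occupy positions 5–6 → each gets rank 6.
Control values → pooled ranks: 387→1, 653→6
Rank sum = 1 + 6 = 7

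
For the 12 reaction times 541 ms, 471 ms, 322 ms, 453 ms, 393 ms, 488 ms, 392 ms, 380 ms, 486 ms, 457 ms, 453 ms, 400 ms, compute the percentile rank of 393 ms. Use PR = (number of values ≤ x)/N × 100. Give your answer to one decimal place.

33.3

N = 12.
Strictly below 393: 3. Equal to 393: 1.
PR = 4/12 × 100 = 33.3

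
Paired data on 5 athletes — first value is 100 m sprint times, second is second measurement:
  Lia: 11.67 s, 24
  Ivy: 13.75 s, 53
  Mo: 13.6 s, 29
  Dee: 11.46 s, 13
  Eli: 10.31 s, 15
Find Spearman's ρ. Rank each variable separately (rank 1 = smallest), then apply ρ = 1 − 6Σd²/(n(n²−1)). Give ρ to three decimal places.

Ranks of variable 1: 3, 5, 4, 2, 1
Ranks of variable 2: 3, 5, 4, 1, 2
d = r₁ − r₂: 0, 0, 0, 1, -1
d²: 0, 0, 0, 1, 1; Σd² = 2
ρ = 1 − 6·2/(5·24) = 1 − 12/120 = 0.900

0.900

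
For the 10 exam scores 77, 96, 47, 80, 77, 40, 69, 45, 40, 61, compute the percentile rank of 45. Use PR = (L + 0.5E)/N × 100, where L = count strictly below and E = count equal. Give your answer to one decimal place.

N = 10.
Strictly below 45: 2. Equal to 45: 1.
PR = (2 + 0.5·1)/10 × 100 = 25.0

25.0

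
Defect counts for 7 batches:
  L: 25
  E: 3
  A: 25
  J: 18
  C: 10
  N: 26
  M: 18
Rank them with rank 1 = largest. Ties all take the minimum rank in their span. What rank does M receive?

4

Sorted (descending): 26, 25, 25, 18, 18, 10, 3
The 2 values of 25 occupy positions 2–3 → each gets rank 2.
The 2 values of 18 occupy positions 4–5 → each gets rank 4.
M has value 18 → rank 4.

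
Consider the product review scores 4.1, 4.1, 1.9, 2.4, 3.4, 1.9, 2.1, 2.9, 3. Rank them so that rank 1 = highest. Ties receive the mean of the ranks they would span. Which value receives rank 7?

2.1

Sorted (descending): 4.1, 4.1, 3.4, 3, 2.9, 2.4, 2.1, 1.9, 1.9
The 2 values of 4.1 occupy positions 1–2 → average rank (1+2)/2 = 1.5.
The 2 values of 1.9 occupy positions 8–9 → average rank (8+9)/2 = 8.5.
Rank 7 → value 2.1.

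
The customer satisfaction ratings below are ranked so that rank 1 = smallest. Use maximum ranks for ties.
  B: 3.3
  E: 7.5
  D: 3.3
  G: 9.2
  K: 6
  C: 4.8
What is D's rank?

Sorted (ascending): 3.3, 3.3, 4.8, 6, 7.5, 9.2
The 2 values of 3.3 occupy positions 1–2 → each gets rank 2.
D has value 3.3 → rank 2.

2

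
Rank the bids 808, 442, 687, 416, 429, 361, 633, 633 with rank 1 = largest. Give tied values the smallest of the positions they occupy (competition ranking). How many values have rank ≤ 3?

4

Sorted (descending): 808, 687, 633, 633, 442, 429, 416, 361
The 2 values of 633 occupy positions 3–4 → each gets rank 3.
Ranks ≤ 3: {1, 2, 3, 3} → 4 values.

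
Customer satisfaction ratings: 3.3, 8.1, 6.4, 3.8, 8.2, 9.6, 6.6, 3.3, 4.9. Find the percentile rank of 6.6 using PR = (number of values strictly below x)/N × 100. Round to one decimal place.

55.6

N = 9.
Strictly below 6.6: 5. Equal to 6.6: 1.
PR = 5/9 × 100 = 55.6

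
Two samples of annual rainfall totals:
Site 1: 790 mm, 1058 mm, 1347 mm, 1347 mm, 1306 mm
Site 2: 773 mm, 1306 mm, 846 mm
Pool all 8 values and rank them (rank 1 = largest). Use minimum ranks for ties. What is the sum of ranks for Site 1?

Sorted (descending): 1347, 1347, 1306, 1306, 1058, 846, 790, 773
The 2 values of 1347 occupy positions 1–2 → each gets rank 1.
The 2 values of 1306 occupy positions 3–4 → each gets rank 3.
Site 1 values → pooled ranks: 790→7, 1058→5, 1347→1, 1347→1, 1306→3
Rank sum = 7 + 5 + 1 + 1 + 3 = 17

17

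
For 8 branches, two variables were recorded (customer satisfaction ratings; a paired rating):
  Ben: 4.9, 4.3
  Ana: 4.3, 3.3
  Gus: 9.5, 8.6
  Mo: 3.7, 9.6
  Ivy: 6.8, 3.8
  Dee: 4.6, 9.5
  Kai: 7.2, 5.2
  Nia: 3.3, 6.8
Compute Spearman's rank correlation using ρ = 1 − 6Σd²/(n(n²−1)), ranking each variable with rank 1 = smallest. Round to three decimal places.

-0.167

Ranks of variable 1: 5, 3, 8, 2, 6, 4, 7, 1
Ranks of variable 2: 3, 1, 6, 8, 2, 7, 4, 5
d = r₁ − r₂: 2, 2, 2, -6, 4, -3, 3, -4
d²: 4, 4, 4, 36, 16, 9, 9, 16; Σd² = 98
ρ = 1 − 6·98/(8·63) = 1 − 588/504 = -0.167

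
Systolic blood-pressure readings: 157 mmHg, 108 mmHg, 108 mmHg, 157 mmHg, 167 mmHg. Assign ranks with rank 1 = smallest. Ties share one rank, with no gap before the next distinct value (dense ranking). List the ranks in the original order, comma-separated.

2, 1, 1, 2, 3

Sorted (ascending): 108, 108, 157, 157, 167
The 2 values of 108 share dense rank 1.
The 2 values of 157 share dense rank 2.
Remaining distinct values take the next consecutive integers.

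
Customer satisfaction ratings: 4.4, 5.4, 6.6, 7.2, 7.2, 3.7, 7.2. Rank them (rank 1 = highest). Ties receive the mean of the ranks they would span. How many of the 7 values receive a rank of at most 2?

Sorted (descending): 7.2, 7.2, 7.2, 6.6, 5.4, 4.4, 3.7
The 3 values of 7.2 occupy positions 1–3 → average rank 2.
Ranks ≤ 2: {2, 2, 2} → 3 values.

3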